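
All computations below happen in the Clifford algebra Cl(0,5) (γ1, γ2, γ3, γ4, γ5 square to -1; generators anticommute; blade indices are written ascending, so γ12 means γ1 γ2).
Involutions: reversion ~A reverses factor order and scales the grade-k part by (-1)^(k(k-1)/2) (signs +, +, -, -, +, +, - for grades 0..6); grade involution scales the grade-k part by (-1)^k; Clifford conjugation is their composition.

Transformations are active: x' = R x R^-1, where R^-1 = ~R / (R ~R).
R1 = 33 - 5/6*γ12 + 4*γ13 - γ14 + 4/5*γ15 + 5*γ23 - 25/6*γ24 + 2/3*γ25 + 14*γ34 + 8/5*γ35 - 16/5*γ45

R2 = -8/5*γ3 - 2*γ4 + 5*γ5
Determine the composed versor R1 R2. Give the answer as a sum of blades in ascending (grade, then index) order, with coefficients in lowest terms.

Distribute over the terms of R2 (each basis-blade product reordered to ascending indices, repeated generators contracted through their squares):
R1 (-8/5*γ3) = 32/5*γ1 + 8*γ2 - 264/5*γ3 - 112/5*γ4 - 64/25*γ5 + 4/3*γ123 - 8/5*γ134 + 32/25*γ135 - 20/3*γ234 + 16/15*γ235 + 128/25*γ345
R1 (-2*γ4) = -2*γ1 - 25/3*γ2 + 28*γ3 - 66*γ4 + 32/5*γ5 + 5/3*γ124 - 8*γ134 + 8/5*γ145 - 10*γ234 + 4/3*γ245 + 16/5*γ345
R1 (5*γ5) = -4*γ1 - 10/3*γ2 - 8*γ3 + 16*γ4 + 165*γ5 - 25/6*γ125 + 20*γ135 - 5*γ145 + 25*γ235 - 125/6*γ245 + 70*γ345
Summing the partial products and collecting blades:
Answer: 2/5*γ1 - 11/3*γ2 - 164/5*γ3 - 362/5*γ4 + 4221/25*γ5 + 4/3*γ123 + 5/3*γ124 - 25/6*γ125 - 48/5*γ134 + 532/25*γ135 - 17/5*γ145 - 50/3*γ234 + 391/15*γ235 - 39/2*γ245 + 1958/25*γ345


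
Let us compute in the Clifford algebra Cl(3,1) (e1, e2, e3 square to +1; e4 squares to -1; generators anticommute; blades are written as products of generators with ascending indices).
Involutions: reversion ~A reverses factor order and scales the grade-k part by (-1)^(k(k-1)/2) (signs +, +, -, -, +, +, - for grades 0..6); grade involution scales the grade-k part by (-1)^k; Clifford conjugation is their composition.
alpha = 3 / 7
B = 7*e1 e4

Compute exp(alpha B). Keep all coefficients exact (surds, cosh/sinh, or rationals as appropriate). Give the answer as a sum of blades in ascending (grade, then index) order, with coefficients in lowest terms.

B^2 = (7)^2*(e1 e4)^2 = 49*(+1) = 49 (a basis 2-blade squares to minus the product of its generators' squares).
B^2 = 49 — a positive square means the series sums to a boost: l = 7, alpha*l = 3, so exp(alpha B) = cosh(3) + (sinh(3)/7)*B = cosh(3) + (sinh(3)/7)*B.
Answer: cosh(3) + sinh(3)*e1 e4


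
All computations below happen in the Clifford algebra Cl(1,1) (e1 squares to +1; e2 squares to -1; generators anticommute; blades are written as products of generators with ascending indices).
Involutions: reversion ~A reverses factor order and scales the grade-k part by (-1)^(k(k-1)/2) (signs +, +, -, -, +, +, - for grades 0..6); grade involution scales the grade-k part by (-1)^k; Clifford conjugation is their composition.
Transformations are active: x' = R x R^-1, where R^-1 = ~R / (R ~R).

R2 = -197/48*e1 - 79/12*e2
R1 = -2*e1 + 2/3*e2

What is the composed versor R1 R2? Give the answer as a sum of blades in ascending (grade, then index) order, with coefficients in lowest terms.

Distribute over the terms of R1 (each basis-blade product reordered to ascending indices, repeated generators contracted through their squares):
(-2*e1) R2 = 197/24 + 79/6*e1 e2
(2/3*e2) R2 = 79/18 + 197/72*e1 e2
Summing the partial products and collecting blades:
Answer: 907/72 + 1145/72*e1 e2


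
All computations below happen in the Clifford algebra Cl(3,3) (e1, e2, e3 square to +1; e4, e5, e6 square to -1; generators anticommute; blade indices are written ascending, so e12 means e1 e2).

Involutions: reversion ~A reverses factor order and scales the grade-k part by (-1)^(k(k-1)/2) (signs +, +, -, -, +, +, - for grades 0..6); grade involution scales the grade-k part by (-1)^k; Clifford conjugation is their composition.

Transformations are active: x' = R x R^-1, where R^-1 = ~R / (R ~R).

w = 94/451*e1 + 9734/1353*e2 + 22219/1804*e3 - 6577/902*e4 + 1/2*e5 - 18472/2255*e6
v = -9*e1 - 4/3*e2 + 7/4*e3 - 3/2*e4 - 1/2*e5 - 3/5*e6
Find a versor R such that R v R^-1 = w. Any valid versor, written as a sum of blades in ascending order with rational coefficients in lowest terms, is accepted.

Equal squares first: v^2 = w^2 = 298729/3600. Then v + w = -3965/451*e1 + 7930/1353*e2 + 6344/451*e3 - 3965/451*e4 - 3965/451*e6 is a versor taking v to w, provided it is invertible.
Answer: -3965/451*e1 + 7930/1353*e2 + 6344/451*e3 - 3965/451*e4 - 3965/451*e6


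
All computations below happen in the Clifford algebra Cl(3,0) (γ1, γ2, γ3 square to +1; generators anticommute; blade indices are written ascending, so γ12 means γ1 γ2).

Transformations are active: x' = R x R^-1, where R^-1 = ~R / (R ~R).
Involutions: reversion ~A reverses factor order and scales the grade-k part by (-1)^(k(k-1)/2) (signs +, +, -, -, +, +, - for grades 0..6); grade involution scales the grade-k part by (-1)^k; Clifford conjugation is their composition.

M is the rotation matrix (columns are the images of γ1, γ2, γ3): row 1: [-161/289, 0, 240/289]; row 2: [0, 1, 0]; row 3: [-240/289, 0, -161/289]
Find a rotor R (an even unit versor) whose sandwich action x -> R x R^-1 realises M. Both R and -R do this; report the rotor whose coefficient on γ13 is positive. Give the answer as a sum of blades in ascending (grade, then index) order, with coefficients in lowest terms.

Method: write R = a + b12*γ12 + b13*γ13 + b23*γ23 with a^2 + b12^2 + b13^2 + b23^2 = 1 (so R^-1 = ~R). Expanding the columns R e_j ~R gives tr M = 4a^2 - 1 and, from the antisymmetric part, M21 - M12 = -4a*b12, M13 - M31 = 4a*b13, M32 - M23 = -4a*b23.
Here tr M = -33/289, so a^2 = (1 + tr M)/4 = 64/289 and a = ±8/17. Taking a = 8/17: M21 - M12 = 0, M13 - M31 = 480/289, M32 - M23 = 0, giving b12 = 0, b13 = 15/17, b23 = 0, i.e. R = 8/17 + 15/17*γ13.
Its γ13 coefficient is already positive.
Answer: 8/17 + 15/17*γ13. Key observation: the double cover Spin(3) -> SO(3) sends R and -R to the same matrix (trace -33/289 here), so the stated sign of the γ13 coefficient is what selects one sheet.


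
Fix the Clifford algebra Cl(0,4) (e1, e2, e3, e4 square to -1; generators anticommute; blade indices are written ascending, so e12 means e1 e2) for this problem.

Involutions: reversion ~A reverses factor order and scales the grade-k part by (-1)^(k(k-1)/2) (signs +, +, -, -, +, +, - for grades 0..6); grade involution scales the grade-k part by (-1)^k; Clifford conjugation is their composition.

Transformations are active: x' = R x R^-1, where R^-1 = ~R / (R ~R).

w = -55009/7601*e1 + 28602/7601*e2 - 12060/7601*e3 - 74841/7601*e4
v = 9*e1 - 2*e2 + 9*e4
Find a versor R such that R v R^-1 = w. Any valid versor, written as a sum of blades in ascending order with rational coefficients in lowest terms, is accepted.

Why this works: both vectors square to -166, so q(v) = q(w) and R = v + w = 13400/7601*e1 + 13400/7601*e2 - 12060/7601*e3 - 6432/7601*e4 carries v to w — its own direction survives, the complement (v - w)/2 flips.
Answer: 13400/7601*e1 + 13400/7601*e2 - 12060/7601*e3 - 6432/7601*e4


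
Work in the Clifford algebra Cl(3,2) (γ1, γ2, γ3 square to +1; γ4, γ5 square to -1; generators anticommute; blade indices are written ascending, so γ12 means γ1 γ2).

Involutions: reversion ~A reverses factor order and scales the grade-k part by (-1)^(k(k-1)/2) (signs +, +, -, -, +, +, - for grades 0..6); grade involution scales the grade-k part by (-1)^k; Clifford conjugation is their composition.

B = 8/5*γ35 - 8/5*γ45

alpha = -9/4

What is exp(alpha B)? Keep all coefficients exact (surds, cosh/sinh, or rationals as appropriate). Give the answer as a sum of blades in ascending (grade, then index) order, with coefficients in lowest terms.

B^2 term by term: the squares give (8/5)^2*(γ35)^2 + (-8/5)^2*(γ45)^2 = 64/25*(+1) + 64/25*(-1) = 0 (each basis 2-blade squares to minus the product of its generators' squares); cross terms between blades sharing an index anticommute and cancel. So B^2 = 0.
B^2 = 0, so the series closes: exp(alpha B) = 1 + alpha B (parabolic case).
Answer: 1 - 18/5*γ35 + 18/5*γ45


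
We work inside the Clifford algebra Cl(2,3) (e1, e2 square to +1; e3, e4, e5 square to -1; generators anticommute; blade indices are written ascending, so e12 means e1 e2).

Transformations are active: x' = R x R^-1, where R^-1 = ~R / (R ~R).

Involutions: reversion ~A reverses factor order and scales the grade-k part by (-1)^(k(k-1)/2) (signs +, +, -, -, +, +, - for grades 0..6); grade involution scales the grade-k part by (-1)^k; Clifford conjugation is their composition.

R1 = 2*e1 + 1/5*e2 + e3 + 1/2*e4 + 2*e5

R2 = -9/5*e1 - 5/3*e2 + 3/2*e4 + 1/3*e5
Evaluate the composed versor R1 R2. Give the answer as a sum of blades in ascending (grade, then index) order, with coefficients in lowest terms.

Distribute over the terms of R2 (each basis-blade product reordered to ascending indices, repeated generators contracted through their squares):
R1 (-9/5*e1) = -18/5 + 9/25*e12 + 9/5*e13 + 9/10*e14 + 18/5*e15
R1 (-5/3*e2) = -1/3 - 10/3*e12 + 5/3*e23 + 5/6*e24 + 10/3*e25
R1 (3/2*e4) = -3/4 + 3*e14 + 3/10*e24 + 3/2*e34 - 3*e45
R1 (1/3*e5) = -2/3 + 2/3*e15 + 1/15*e25 + 1/3*e35 + 1/6*e45
Summing the partial products and collecting blades:
Answer: -107/20 - 223/75*e12 + 9/5*e13 + 39/10*e14 + 64/15*e15 + 5/3*e23 + 17/15*e24 + 17/5*e25 + 3/2*e34 + 1/3*e35 - 17/6*e45


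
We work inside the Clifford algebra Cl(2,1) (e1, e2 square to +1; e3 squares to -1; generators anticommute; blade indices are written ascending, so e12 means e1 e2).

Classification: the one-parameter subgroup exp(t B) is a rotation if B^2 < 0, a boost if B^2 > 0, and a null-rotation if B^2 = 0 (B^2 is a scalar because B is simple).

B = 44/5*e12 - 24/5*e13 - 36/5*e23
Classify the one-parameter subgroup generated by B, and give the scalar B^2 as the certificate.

B^2 term by term: the squares give (44/5)^2*(e12)^2 + (-24/5)^2*(e13)^2 + (-36/5)^2*(e23)^2 = 1936/25*(-1) + 576/25*(+1) + 1296/25*(+1) = -64/25 (each basis 2-blade squares to minus the product of its generators' squares); cross terms between blades sharing an index anticommute and cancel. So B^2 = -64/25.
Answer: rotation, certificate B^2 = -64/25. The scalar -64/25 is the complete invariant here: its sign names the subgroup type.


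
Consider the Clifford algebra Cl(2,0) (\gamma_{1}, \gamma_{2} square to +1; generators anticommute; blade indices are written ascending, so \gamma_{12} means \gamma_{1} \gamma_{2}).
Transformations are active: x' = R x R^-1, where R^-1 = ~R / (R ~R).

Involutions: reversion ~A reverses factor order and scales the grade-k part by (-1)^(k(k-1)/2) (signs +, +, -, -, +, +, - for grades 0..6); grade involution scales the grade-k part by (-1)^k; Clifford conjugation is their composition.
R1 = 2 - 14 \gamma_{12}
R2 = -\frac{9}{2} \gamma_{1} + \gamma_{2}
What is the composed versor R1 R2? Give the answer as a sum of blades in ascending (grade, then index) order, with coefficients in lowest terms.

Distribute over the terms of R1 (each basis-blade product reordered to ascending indices, repeated generators contracted through their squares):
(2) R2 = -9 \gamma_{1} + 2 \gamma_{2}
(-14 \gamma_{12}) R2 = -14 \gamma_{1} - 63 \gamma_{2}
Summing the partial products and collecting blades:
Answer: -23 \gamma_{1} - 61 \gamma_{2}


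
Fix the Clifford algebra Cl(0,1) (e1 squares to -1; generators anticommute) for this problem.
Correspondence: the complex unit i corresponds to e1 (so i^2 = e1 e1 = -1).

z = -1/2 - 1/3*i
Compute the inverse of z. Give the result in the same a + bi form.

In blades: z = -1/2 - 1/3*e1.
With qbar = -1/2 + 1/3*e1 (scalar fixed, mapped units negated), z qbar = 13/36 (the sum of squared coefficients), so z^-1 = qbar / (13/36) = -18/13 + 12/13*e1; translating back:
Answer: -18/13 + 12/13*i


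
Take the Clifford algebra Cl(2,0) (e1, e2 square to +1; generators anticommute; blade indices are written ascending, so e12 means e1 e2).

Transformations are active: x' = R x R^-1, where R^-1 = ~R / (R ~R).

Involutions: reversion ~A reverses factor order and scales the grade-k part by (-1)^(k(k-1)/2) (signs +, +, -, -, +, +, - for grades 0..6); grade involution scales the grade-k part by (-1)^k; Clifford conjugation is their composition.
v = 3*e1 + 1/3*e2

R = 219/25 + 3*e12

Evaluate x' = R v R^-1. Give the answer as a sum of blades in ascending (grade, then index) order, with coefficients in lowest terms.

~R = 219/25 - 3*e12, and R ~R = 53586/625, so R^-1 = ~R / (53586/625).
R v = 682/25*e1 - 152/25*e2
Answer: 22993/8931*e1 - 4691/2977*e2


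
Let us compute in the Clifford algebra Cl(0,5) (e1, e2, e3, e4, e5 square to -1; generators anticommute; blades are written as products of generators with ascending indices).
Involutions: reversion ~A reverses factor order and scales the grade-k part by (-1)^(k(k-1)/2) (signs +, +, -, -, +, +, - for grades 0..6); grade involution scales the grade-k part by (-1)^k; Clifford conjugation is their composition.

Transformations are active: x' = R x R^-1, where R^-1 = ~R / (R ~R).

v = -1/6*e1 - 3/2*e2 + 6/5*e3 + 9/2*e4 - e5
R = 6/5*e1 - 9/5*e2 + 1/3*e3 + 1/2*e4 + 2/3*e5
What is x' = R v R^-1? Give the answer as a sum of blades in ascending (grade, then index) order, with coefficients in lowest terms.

~R = 6/5*e1 - 9/5*e2 + 1/3*e3 + 1/2*e4 + 2/3*e5, and R ~R = -4937/900, so R^-1 = ~R / (-4937/900).
R v = -269/60 - 21/10*e1 e2 + 673/450*e1 e3 + 329/60*e1 e4 - 49/45*e1 e5 - 83/50*e2 e3 - 147/20*e2 e4 + 14/5*e2 e5 + 9/10*e3 e4 - 17/15*e3 e5 - 7/2*e4 e5
Answer: 63041/29622*e1 - 14241/9874*e2 - 16172/24685*e3 - 36363/9874*e4 + 10317/4937*e5


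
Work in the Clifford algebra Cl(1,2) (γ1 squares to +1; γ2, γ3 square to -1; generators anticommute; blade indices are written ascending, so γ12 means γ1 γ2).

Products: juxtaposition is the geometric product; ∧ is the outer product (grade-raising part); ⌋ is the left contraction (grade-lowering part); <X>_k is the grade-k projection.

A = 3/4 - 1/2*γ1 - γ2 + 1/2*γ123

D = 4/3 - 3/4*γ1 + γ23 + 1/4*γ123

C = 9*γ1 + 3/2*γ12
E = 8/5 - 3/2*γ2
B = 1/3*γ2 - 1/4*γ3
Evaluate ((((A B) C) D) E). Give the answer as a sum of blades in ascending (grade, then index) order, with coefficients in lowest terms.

step 1: 1/3 + 1/4*γ2 - 3/16*γ3 - 1/24*γ12 + 7/24*γ13 + 1/4*γ23
step 2: -1/16 + 27/8*γ1 + 3/8*γ2 - 21/8*γ3 - 7/4*γ12 + 33/16*γ13 + 7/16*γ23 + 63/32*γ123
step 3: -1361/384 + 79/32*γ1 - 253/64*γ2 - 177/64*γ3 + 2/3*γ12 + 21/8*γ13 - 43/384*γ23 + 181/32*γ123
step 4: -22273/1920 + 99/20*γ1 - 1291/1280*γ2 - 5449/1280*γ3 - 2531/960*γ12 - 1371/320*γ13 - 8309/1920*γ23 + 1039/80*γ123
Answer: -22273/1920 + 99/20*γ1 - 1291/1280*γ2 - 5449/1280*γ3 - 2531/960*γ12 - 1371/320*γ13 - 8309/1920*γ23 + 1039/80*γ123


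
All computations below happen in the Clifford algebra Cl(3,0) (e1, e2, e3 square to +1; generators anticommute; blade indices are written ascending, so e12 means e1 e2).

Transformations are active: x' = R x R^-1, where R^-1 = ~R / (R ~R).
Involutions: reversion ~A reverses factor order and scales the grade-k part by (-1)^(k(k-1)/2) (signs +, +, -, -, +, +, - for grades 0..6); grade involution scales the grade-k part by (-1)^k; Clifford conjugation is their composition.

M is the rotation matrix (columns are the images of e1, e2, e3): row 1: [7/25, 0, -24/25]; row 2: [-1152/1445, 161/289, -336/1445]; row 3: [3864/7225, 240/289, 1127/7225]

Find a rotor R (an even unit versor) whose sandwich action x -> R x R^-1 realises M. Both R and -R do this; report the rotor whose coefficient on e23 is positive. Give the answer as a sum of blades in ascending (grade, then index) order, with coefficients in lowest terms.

Method: write R = a + b12*e12 + b13*e13 + b23*e23 with a^2 + b12^2 + b13^2 + b23^2 = 1 (so R^-1 = ~R). Expanding the columns R e_j ~R gives tr M = 4a^2 - 1 and, from the antisymmetric part, M21 - M12 = -4a*b12, M13 - M31 = 4a*b13, M32 - M23 = -4a*b23.
Here tr M = 287/289, so a^2 = (1 + tr M)/4 = 144/289 and a = ±12/17. Taking a = 12/17: M21 - M12 = -1152/1445, M13 - M31 = -432/289, M32 - M23 = 1536/1445, giving b12 = 24/85, b13 = -9/17, b23 = -32/85, i.e. R = 12/17 + 24/85*e12 - 9/17*e13 - 32/85*e23.
Its e23 coefficient is negative, so report the other preimage -R.
Answer: -12/17 - 24/85*e12 + 9/17*e13 + 32/85*e23. Note: both R and -R realise this M (trace 287/289); the covering map identifies them, and the e23-coefficient sign is the tie-breaker.


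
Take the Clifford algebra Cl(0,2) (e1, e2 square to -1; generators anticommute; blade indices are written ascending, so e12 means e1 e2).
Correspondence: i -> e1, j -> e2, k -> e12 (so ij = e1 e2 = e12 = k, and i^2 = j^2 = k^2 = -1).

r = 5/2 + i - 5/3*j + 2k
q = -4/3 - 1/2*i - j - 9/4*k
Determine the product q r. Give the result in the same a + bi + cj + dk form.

In blades: q = -4/3 - 1/2*e1 - e2 - 9/4*e12, r = 5/2 + e1 - 5/3*e2 + 2*e12.
Distribute q over r term by term (generator squares from the signature, products reordered to ascending indices): (-4/3)*r = -10/3 - 4/3*e1 + 20/9*e2 - 8/3*e12; (-1/2*e1)*r = 1/2 - 5/4*e1 + e2 + 5/6*e12; (-e2)*r = -5/3 - 2*e1 - 5/2*e2 + e12; (-9/4*e12)*r = 9/2 - 15/4*e1 - 9/4*e2 - 45/8*e12.
Sum: -25/3*e1 - 55/36*e2 - 155/24*e12; translating back through the correspondence:
Answer: -25/3*i - 55/36*j - 155/24*k


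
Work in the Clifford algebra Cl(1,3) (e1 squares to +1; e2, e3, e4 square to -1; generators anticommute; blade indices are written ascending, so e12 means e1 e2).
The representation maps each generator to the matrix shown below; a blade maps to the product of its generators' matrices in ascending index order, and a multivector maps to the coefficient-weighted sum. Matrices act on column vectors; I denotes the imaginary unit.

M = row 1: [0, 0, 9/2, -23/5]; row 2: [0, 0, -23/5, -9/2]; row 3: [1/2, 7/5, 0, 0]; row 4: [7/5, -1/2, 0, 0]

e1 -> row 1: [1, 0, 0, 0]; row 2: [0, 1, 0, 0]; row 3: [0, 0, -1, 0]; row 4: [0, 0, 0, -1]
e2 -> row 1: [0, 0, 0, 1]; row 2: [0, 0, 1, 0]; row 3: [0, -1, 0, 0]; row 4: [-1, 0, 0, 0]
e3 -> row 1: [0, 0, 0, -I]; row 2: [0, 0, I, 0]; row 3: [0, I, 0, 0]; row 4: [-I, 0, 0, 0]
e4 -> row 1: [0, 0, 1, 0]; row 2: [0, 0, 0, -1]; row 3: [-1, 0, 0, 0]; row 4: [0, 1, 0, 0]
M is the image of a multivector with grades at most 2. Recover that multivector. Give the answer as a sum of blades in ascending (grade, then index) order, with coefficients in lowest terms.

Method: the blade images are trace-orthogonal — tr(rho(e_A) rho(e_B)^-1) = 4 if A = B and 0 otherwise — and rho(e_A)^-1 = (e_A)^2 * rho(e_A) with (e_A)^2 = +1 or -1, so the coefficient of e_A in the preimage is (e_A)^2 * tr(M rho(e_A))/4.
Nonzero projections over blades of grade <= 2: e2: (e2)^2 = -1, tr(M rho(e2)) = 12, coefficient -3; e4: (e4)^2 = -1, tr(M rho(e4)) = -8, coefficient 2; e12: (e12)^2 = +1, tr(M rho(e12)) = -32/5, coefficient -8/5; e14: (e14)^2 = +1, tr(M rho(e14)) = 10, coefficient 5/2. Every other blade of grade <= 2 projects to 0.
Answer: -3*e2 + 2*e4 - 8/5*e12 + 5/2*e14


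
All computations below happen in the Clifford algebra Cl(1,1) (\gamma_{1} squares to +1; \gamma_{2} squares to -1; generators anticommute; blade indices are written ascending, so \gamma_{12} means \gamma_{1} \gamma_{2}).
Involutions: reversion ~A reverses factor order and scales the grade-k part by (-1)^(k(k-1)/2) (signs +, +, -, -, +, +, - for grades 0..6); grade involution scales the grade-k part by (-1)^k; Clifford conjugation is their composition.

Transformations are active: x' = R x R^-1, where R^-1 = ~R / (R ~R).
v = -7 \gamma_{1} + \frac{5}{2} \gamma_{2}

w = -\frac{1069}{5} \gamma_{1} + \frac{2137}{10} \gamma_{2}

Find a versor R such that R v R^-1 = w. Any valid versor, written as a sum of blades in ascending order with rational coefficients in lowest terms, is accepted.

Take R = v + w = -\frac{1104}{5} \gamma_{1} + \frac{1081}{5} \gamma_{2}. Because q(v) = q(w) = \frac{171}{4}, conjugation by R sends v exactly to w.
Answer: -\frac{1104}{5} \gamma_{1} + \frac{1081}{5} \gamma_{2}


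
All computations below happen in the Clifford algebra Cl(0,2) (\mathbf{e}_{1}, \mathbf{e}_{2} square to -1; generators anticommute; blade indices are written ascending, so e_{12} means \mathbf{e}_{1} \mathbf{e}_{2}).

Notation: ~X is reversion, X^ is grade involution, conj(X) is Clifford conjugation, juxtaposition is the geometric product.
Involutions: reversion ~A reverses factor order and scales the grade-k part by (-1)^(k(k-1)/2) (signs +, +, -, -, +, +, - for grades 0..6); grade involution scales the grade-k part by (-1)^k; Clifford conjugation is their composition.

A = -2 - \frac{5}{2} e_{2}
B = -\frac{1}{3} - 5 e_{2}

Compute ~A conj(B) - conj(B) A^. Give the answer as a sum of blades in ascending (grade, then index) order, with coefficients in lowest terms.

first term: \frac{79}{6} - \frac{55}{6} e_{2}
second term: -\frac{71}{6} - \frac{65}{6} e_{2}
Answer: 25 + \frac{5}{3} e_{2}


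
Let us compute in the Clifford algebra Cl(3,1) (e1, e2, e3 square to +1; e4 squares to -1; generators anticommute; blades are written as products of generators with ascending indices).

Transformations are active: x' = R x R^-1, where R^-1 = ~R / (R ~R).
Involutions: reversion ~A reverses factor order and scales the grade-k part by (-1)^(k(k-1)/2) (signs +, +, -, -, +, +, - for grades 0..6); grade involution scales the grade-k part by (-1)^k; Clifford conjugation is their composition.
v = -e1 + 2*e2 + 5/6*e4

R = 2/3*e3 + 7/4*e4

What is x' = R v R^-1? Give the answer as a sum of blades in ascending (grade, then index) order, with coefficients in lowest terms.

~R = 2/3*e3 + 7/4*e4, and R ~R = -377/144, so R^-1 = ~R / (-377/144).
R v = -35/24 + 2/3*e1 e3 + 7/4*e1 e4 - 4/3*e2 e3 - 7/2*e2 e4 + 5/9*e3 e4
Answer: e1 - 2*e2 + 280/377*e3 + 2525/2262*e4


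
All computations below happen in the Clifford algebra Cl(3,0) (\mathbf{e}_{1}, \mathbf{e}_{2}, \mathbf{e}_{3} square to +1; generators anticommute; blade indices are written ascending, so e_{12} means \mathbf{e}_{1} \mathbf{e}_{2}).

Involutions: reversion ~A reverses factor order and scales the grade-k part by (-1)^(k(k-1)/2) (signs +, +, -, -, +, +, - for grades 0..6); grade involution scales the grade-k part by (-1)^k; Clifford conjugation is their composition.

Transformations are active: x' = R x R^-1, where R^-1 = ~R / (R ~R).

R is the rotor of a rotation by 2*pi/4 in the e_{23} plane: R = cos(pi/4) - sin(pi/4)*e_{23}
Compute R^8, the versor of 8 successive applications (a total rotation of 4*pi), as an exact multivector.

Because a rotor carries half the rotation angle, composing 8 copies of this e_{23}-plane rotor multiplies the phase: 8*(pi/4) = 2 \pi, hence R^8 = cos(2 \pi) - sin(2 \pi)*e_{23}.
cos(2 \pi) = 1 and sin(2 \pi) = 0, so R^8 = 1. The total rotation 4*pi is 2 full turns, so every vector returns to itself, yet the rotor is +1, back on the identity sheet (an even number of 2*pi turns).
Answer: 1


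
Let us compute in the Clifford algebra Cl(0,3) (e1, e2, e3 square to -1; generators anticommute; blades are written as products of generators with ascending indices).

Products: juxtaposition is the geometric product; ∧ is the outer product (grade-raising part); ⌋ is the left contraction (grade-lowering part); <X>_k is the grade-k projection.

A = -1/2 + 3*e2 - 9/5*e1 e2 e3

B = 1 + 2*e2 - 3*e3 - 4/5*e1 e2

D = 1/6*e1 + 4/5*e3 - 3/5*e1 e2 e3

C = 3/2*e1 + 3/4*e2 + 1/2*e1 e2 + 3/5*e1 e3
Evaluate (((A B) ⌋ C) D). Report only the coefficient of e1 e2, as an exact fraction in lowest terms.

step 1: -13/2 - 12/5*e1 + 2*e2 + 3/50*e3 - 5*e1 e2 - 18/5*e1 e3 - 9*e2 e3 - 9/5*e1 e2 e3
step 2: 169/25 - 4357/500*e1 - 147/40*e2 + 36/25*e3 - 13/4*e1 e2 - 39/10*e1 e3
step 3: 901/3000 + 637/150*e1 + 1079/600*e2 + 351/125*e3 + 2953/2000*e1 e2 - 25031/5000*e1 e3 - 20421/2500*e2 e3 - 832/125*e1 e2 e3
Answer: 2953/2000


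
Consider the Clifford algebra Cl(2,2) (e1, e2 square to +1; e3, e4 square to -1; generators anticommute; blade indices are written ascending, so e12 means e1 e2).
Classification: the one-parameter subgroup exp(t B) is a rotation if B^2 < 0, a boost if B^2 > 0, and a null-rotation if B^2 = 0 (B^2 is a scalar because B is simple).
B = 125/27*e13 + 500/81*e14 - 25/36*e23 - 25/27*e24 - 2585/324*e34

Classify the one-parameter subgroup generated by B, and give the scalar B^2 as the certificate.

B^2 term by term: the squares give (125/27)^2*(e13)^2 + (500/81)^2*(e14)^2 + (-25/36)^2*(e23)^2 + (-25/27)^2*(e24)^2 + (-2585/324)^2*(e34)^2 = 15625/729*(+1) + 250000/6561*(+1) + 625/1296*(+1) + 625/729*(+1) + 6682225/104976*(-1) = -25/9 (each basis 2-blade squares to minus the product of its generators' squares); cross terms between blades sharing an index anticommute and cancel; the commuting (index-disjoint) pairs give grade-4 terms 2*c*c'*(blade product), which cancel blade by blade — e1234: 6250/729 - 6250/729 = 0 — confirming B is simple. So B^2 = -25/9.
Answer: rotation, certificate B^2 = -25/9. Key observation: B^2 = -25/9 is a conjugation invariant, so its sign decides the class regardless of the surface form of B.


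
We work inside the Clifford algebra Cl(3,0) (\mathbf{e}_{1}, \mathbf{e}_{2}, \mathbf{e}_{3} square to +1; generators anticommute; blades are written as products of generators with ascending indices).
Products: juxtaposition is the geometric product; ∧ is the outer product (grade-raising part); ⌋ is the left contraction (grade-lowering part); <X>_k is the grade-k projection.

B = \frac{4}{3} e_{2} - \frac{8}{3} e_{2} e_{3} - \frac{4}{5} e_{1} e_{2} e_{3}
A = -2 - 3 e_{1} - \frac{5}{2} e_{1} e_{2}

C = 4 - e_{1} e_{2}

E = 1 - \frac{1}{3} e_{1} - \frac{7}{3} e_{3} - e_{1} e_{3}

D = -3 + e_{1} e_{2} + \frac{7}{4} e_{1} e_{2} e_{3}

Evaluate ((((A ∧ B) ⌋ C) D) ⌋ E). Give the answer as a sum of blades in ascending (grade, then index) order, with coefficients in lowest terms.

step 1: -\frac{8}{3} e_{2} - 4 e_{1} e_{2} + \frac{16}{3} e_{2} e_{3} + \frac{48}{5} e_{1} e_{2} e_{3}
step 2: -4 - \frac{8}{3} e_{1}
step 3: 12 + 8 e_{1} - \frac{8}{3} e_{2} - 4 e_{1} e_{2} - \frac{14}{3} e_{2} e_{3} - 7 e_{1} e_{2} e_{3}
step 4: \frac{28}{3} - 4 e_{1} - 36 e_{3} - 12 e_{1} e_{3}
Answer: \frac{28}{3} - 4 e_{1} - 36 e_{3} - 12 e_{1} e_{3}


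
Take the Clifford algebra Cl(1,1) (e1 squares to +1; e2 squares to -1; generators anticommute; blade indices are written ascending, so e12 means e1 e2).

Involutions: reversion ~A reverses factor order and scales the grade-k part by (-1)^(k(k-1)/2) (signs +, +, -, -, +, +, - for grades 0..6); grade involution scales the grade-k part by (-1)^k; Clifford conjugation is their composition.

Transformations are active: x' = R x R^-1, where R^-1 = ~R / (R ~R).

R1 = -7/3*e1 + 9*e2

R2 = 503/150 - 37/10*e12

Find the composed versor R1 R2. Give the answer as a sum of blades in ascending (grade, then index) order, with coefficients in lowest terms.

Distribute over the terms of R1 (each basis-blade product reordered to ascending indices, repeated generators contracted through their squares):
(-7/3*e1) R2 = -3521/450*e1 + 259/30*e2
(9*e2) R2 = -333/10*e1 + 1509/50*e2
Summing the partial products and collecting blades:
Answer: -9253/225*e1 + 2911/75*e2


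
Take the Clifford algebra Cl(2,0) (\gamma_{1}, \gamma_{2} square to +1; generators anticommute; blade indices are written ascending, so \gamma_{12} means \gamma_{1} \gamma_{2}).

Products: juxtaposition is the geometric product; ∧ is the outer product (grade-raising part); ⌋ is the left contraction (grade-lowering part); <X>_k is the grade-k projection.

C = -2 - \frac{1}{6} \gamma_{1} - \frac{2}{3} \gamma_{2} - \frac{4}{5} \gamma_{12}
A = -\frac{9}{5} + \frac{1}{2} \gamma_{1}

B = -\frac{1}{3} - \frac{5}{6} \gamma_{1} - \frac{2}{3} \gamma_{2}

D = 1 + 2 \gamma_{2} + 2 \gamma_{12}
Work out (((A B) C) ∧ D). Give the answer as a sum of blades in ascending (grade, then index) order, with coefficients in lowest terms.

step 1: \frac{11}{60} + \frac{4}{3} \gamma_{1} + \frac{6}{5} \gamma_{2} - \frac{1}{3} \gamma_{12}
step 2: -\frac{149}{90} - \frac{303}{200} \gamma_{1} - \frac{164}{45} \gamma_{2} - \frac{38}{225} \gamma_{12}
step 3: -\frac{149}{90} - \frac{303}{200} \gamma_{1} - \frac{313}{45} \gamma_{2} - \frac{651}{100} \gamma_{12}
Answer: -\frac{149}{90} - \frac{303}{200} \gamma_{1} - \frac{313}{45} \gamma_{2} - \frac{651}{100} \gamma_{12}


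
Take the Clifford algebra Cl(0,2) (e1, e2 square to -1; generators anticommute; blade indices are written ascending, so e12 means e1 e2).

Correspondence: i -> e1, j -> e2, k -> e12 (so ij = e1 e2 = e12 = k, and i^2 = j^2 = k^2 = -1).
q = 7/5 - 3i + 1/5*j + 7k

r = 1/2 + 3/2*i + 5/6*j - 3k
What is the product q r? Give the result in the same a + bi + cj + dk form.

In blades: q = 7/5 - 3*e1 + 1/5*e2 + 7*e12, r = 1/2 + 3/2*e1 + 5/6*e2 - 3*e12.
Distribute q over r term by term (generator squares from the signature, products reordered to ascending indices): (7/5)*r = 7/10 + 21/10*e1 + 7/6*e2 - 21/5*e12; (-3*e1)*r = 9/2 - 3/2*e1 - 9*e2 - 5/2*e12; (1/5*e2)*r = -1/6 - 3/5*e1 + 1/10*e2 - 3/10*e12; (7*e12)*r = 21 - 35/6*e1 + 21/2*e2 + 7/2*e12.
Sum: 781/30 - 35/6*e1 + 83/30*e2 - 7/2*e12; translating back through the correspondence:
Answer: 781/30 - 35/6*i + 83/30*j - 7/2*k


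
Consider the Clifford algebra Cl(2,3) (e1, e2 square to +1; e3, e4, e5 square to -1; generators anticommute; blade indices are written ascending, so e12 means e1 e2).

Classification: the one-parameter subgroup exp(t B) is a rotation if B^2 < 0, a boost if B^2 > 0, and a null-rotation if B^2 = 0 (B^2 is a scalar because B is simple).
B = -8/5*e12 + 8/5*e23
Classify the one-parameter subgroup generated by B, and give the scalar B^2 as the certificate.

B^2 term by term: the squares give (-8/5)^2*(e12)^2 + (8/5)^2*(e23)^2 = 64/25*(-1) + 64/25*(+1) = 0 (each basis 2-blade squares to minus the product of its generators' squares); cross terms between blades sharing an index anticommute and cancel. So B^2 = 0.
Answer: null-rotation, certificate B^2 = 0. Check the certificate: B^2 = 0, and that sign is decisive whatever form B takes.


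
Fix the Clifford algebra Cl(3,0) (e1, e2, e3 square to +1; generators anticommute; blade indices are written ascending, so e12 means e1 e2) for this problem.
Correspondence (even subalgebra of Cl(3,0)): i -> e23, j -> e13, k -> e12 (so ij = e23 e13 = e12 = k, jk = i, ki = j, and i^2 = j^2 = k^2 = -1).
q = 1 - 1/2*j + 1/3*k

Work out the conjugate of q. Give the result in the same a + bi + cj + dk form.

In blades: q = 1 + 1/3*e12 - 1/2*e13.
Quaternion conjugation is reversion on the even subalgebra: the scalar is fixed and every grade-2 blade flips sign, giving 1 - 1/3*e12 + 1/2*e13; translating back:
Answer: 1 + 1/2*j - 1/3*k


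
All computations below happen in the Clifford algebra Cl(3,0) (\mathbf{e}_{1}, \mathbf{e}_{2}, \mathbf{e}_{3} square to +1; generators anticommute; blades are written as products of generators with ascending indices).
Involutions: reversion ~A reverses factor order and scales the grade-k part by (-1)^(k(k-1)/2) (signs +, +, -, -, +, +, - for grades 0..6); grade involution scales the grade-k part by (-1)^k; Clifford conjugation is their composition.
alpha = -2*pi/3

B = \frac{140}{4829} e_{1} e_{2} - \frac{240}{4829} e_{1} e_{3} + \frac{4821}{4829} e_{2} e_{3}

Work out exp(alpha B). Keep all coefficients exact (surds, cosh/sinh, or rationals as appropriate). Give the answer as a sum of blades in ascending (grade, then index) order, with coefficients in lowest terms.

B^2 term by term: the squares give (\frac{140}{4829})^2*(e_{1} e_{2})^2 + (-\frac{240}{4829})^2*(e_{1} e_{3})^2 + (\frac{4821}{4829})^2*(e_{2} e_{3})^2 = \frac{19600}{23319241}*(-1) + \frac{57600}{23319241}*(-1) + \frac{23242041}{23319241}*(-1) = -1 (each basis 2-blade squares to minus the product of its generators' squares); cross terms between blades sharing an index anticommute and cancel. So B^2 = -1.
B^2 = -1 — B^2 < 0, so the exponential closes trigonometrically: l = 1, alpha*l = - \frac{2 \pi}{3}, so exp(alpha B) = cos(- \frac{2 \pi}{3}) + (sin(- \frac{2 \pi}{3})/1)*B = - \frac{1}{2} + (- \frac{\sqrt{3}}{2})*B.
Answer: - \frac{1}{2} - \frac{70 \sqrt{3}}{4829} e_{1} e_{2} + \frac{120 \sqrt{3}}{4829} e_{1} e_{3} - \frac{4821 \sqrt{3}}{9658} e_{2} e_{3}


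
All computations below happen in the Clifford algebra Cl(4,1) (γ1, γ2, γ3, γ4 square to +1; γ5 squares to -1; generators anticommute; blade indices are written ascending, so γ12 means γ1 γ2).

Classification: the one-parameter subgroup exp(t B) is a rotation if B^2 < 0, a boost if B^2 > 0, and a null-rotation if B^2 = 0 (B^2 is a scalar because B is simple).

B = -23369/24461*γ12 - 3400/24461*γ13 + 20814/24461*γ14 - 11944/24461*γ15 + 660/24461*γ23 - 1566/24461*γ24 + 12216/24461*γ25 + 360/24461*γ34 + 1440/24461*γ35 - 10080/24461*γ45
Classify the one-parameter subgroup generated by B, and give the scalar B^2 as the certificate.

B^2 term by term: the squares give (-23369/24461)^2*(γ12)^2 + (-3400/24461)^2*(γ13)^2 + (20814/24461)^2*(γ14)^2 + (-11944/24461)^2*(γ15)^2 + (660/24461)^2*(γ23)^2 + (-1566/24461)^2*(γ24)^2 + (12216/24461)^2*(γ25)^2 + (360/24461)^2*(γ34)^2 + (1440/24461)^2*(γ35)^2 + (-10080/24461)^2*(γ45)^2 = 546110161/598340521*(-1) + 11560000/598340521*(-1) + 433222596/598340521*(-1) + 142659136/598340521*(+1) + 435600/598340521*(-1) + 2452356/598340521*(-1) + 149230656/598340521*(+1) + 129600/598340521*(-1) + 2073600/598340521*(+1) + 101606400/598340521*(+1) = -1 (each basis 2-blade squares to minus the product of its generators' squares); cross terms between blades sharing an index anticommute and cancel; the commuting (index-disjoint) pairs give grade-4 terms 2*c*c'*(blade product), which cancel blade by blade — γ1234: -16825680/598340521 - 10648800/598340521 + 27474480/598340521 = 0; γ1235: -67302720/598340521 + 83068800/598340521 - 15766080/598340521 = 0; γ1245: 471119040/598340521 - 508527648/598340521 + 37408608/598340521 = 0; γ1345: 68544000/598340521 - 59944320/598340521 - 8599680/598340521 = 0; γ2345: -13305600/598340521 + 4510080/598340521 + 8795520/598340521 = 0 — confirming B is simple. So B^2 = -1.
Answer: rotation, certificate B^2 = -1. One invariant decides it: the square -1 survives every conjugation, and its sign is exactly the classification.


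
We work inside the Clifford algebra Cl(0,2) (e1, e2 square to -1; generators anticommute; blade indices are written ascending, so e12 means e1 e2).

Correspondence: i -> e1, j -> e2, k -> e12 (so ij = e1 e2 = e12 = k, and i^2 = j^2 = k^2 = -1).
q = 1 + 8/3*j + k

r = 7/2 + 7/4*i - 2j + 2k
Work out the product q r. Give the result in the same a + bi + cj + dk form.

In blades: q = 1 + 8/3*e2 + e12, r = 7/2 + 7/4*e1 - 2*e2 + 2*e12.
Distribute q over r term by term (generator squares from the signature, products reordered to ascending indices): (1)*r = 7/2 + 7/4*e1 - 2*e2 + 2*e12; (8/3*e2)*r = 16/3 + 16/3*e1 + 28/3*e2 - 14/3*e12; (e12)*r = -2 + 2*e1 + 7/4*e2 + 7/2*e12.
Sum: 41/6 + 109/12*e1 + 109/12*e2 + 5/6*e12; translating back through the correspondence:
Answer: 41/6 + 109/12*i + 109/12*j + 5/6*k


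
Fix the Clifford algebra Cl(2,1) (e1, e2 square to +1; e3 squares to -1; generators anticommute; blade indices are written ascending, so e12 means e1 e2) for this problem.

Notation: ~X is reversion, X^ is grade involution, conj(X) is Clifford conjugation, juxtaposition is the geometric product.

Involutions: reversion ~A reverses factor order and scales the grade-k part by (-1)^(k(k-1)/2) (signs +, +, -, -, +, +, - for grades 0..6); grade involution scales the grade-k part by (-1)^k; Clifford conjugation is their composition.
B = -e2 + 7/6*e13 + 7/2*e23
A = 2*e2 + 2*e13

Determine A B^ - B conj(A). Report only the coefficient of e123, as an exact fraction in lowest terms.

first term: 13/3 + 7*e3 + 7*e12 - 13/3*e123
second term: -1/3 + 7*e3 + 7*e12 + 1/3*e123
Answer: -14/3


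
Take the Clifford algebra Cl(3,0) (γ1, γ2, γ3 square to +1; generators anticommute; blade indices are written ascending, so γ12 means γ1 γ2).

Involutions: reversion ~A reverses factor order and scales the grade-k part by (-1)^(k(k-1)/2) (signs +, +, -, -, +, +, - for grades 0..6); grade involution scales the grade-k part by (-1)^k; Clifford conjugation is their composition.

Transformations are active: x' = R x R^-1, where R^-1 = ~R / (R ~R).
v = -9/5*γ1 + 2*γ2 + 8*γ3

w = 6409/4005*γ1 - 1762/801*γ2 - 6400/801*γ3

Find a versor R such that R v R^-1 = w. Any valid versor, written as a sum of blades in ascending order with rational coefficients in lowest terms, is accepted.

Reasoning: v^2 = w^2 = 1781/25 since conjugation preserves the quadratic form; R = v + w = -160/801*γ1 - 160/801*γ2 + 8/801*γ3 is then valid when invertible, keeping its own part and reversing (v - w)/2.
Answer: -160/801*γ1 - 160/801*γ2 + 8/801*γ3


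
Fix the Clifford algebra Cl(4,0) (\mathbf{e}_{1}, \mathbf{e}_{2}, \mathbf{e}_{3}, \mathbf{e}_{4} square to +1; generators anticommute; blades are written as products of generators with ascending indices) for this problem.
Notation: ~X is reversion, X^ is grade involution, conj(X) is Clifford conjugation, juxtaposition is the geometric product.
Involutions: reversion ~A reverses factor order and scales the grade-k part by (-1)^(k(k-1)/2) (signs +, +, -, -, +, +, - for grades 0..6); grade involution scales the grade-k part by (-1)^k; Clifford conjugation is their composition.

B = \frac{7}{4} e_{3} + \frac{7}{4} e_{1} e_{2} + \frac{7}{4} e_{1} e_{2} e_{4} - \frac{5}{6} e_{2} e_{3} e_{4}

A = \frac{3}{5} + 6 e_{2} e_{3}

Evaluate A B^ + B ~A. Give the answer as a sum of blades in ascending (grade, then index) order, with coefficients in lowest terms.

first term: -\frac{21}{2} e_{2} - \frac{21}{20} e_{3} - 5 e_{4} + \frac{21}{20} e_{1} e_{2} - \frac{21}{2} e_{1} e_{3} - \frac{21}{20} e_{1} e_{2} e_{4} + \frac{21}{2} e_{1} e_{3} e_{4} + \frac{1}{2} e_{2} e_{3} e_{4}
second term: \frac{21}{2} e_{2} + \frac{21}{20} e_{3} - 5 e_{4} + \frac{21}{20} e_{1} e_{2} - \frac{21}{2} e_{1} e_{3} + \frac{21}{20} e_{1} e_{2} e_{4} - \frac{21}{2} e_{1} e_{3} e_{4} - \frac{1}{2} e_{2} e_{3} e_{4}
Answer: -10 e_{4} + \frac{21}{10} e_{1} e_{2} - 21 e_{1} e_{3}


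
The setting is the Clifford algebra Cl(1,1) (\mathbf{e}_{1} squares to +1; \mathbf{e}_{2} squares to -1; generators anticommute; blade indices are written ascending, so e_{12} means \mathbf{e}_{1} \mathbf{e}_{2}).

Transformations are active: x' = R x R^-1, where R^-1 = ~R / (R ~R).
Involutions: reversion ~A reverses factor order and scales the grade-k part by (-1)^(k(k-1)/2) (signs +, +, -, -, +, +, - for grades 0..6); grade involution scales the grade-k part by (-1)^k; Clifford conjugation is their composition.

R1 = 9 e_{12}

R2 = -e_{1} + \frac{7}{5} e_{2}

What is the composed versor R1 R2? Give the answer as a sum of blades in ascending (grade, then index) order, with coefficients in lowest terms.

Distribute over the terms of R1 (each basis-blade product reordered to ascending indices, repeated generators contracted through their squares):
(9 e_{12}) R2 = -\frac{63}{5} e_{1} + 9 e_{2}
Answer: -\frac{63}{5} e_{1} + 9 e_{2}


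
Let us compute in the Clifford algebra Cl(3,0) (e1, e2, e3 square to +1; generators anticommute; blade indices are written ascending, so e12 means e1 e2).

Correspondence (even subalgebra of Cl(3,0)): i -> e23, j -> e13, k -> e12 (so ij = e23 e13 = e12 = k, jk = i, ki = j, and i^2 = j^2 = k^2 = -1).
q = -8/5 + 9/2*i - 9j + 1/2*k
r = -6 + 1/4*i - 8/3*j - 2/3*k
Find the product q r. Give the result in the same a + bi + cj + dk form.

In blades: q = -8/5 + 1/2*e12 - 9*e13 + 9/2*e23, r = -6 - 2/3*e12 - 8/3*e13 + 1/4*e23.
Distribute q over r term by term (generator squares from the signature, products reordered to ascending indices): (-8/5)*r = 48/5 + 16/15*e12 + 64/15*e13 - 2/5*e23; (1/2*e12)*r = 1/3 - 3*e12 + 1/8*e13 + 4/3*e23; (-9*e13)*r = -24 + 9/4*e12 + 54*e13 + 6*e23; (9/2*e23)*r = -9/8 - 12*e12 + 3*e13 - 27*e23.
Sum: -1823/120 - 701/60*e12 + 7367/120*e13 - 301/15*e23; translating back through the correspondence:
Answer: -1823/120 - 301/15*i + 7367/120*j - 701/60*k


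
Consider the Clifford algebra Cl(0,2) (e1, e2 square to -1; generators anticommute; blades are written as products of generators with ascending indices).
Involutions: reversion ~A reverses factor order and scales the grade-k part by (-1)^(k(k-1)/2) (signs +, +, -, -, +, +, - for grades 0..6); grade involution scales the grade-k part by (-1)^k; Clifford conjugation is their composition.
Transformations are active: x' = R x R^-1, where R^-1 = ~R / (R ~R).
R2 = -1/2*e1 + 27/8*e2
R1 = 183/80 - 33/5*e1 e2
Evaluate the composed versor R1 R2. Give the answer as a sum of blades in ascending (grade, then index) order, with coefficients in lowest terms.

Distribute over the terms of R1 (each basis-blade product reordered to ascending indices, repeated generators contracted through their squares):
(183/80) R2 = -183/160*e1 + 4941/640*e2
(-33/5*e1 e2) R2 = 891/40*e1 + 33/10*e2
Summing the partial products and collecting blades:
Answer: 3381/160*e1 + 7053/640*e2
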